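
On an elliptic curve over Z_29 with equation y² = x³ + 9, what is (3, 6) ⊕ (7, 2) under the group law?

(3, 6) + (7, 2). λ = (2 - 6)/(7 - 3) ≡ 25/4 mod 29. 4⁻¹ ≡ 22 (mod 29), so λ ≡ 28.
  x = λ² - 3 - 7 = 784 - 10 ≡ 20; y = λ·(3 - 20) - 6 ≡ 11. → (20, 11)

(20, 11)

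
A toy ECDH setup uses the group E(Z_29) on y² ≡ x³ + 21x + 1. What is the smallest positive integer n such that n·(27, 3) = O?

2P: tangent at (27, 3): λ = (3·27² + 21)/(2·3) ≡ 4/6. 6⁻¹ ≡ 5 (mod 29), so λ ≡ 4·5 ≡ 20.
  x = λ² - 27 - 27 = 400 - 54 ≡ 27; y = λ·(27 - 27) - 3 ≡ 26. → (27, 26)
3P: (27, 26) + (27, 3): same x and y₁ ≡ -y₂, so the sum is O.
3P = O, so the order is 3.

3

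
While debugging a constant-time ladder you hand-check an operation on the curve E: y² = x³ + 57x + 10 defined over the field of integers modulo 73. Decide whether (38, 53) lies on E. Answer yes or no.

y² = 53² ≡ 35; x³ + 57x + 10 = 57048 ≡ 35 (mod 73). 35 = 35.

yes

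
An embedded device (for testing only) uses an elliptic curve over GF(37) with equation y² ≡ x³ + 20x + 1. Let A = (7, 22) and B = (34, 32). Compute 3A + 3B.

First 3A:
Repeated addition: build up to 3A.
2A: tangent at (7, 22): λ = (3·7² + 20)/(2·22) ≡ 19/7. 7⁻¹ ≡ 16 (mod 37) since 7·16 = 112 ≡ 1, so λ ≡ 19·16 ≡ 8.
  x = λ² - 7 - 7 = 64 - 14 ≡ 13; y = λ·(7 - 13) - 22 ≡ 4. → (13, 4)
3A: (13, 4) + (7, 22). λ = (22 - 4)/(7 - 13) ≡ 18/31 mod 37. 31⁻¹ ≡ 6 (mod 37), so λ ≡ 34.
  x = λ² - 13 - 7 = 1156 - 20 ≡ 26; y = λ·(13 - 26) - 4 ≡ 35. → (26, 35)
3A = (26, 35).
Next 3B:
Repeated addition: build up to 3B.
2B: tangent at (34, 32): λ = (3·34² + 20)/(2·32) ≡ 10/27. 27⁻¹ ≡ 11 (mod 37) since 27·11 = 297 ≡ 1, so λ ≡ 10·11 ≡ 36.
  x = λ² - 34 - 34 = 1296 - 68 ≡ 7; y = λ·(34 - 7) - 32 ≡ 15. → (7, 15)
3B: (7, 15) + (34, 32). λ = (32 - 15)/(34 - 7) ≡ 17/27 mod 37. 27⁻¹ ≡ 11 (mod 37), so λ ≡ 2.
  x = λ² - 7 - 34 = 4 - 41 ≡ 0; y = λ·(7 - 0) - 15 ≡ 36. → (0, 36)
3B = (0, 36).
Finally 3A + 3B:
(26, 35) + (0, 36). λ = (36 - 35)/(0 - 26) ≡ 1/11 mod 37. 11⁻¹ ≡ 27 (mod 37) since 11·27 = 297 ≡ 1, so λ ≡ 27.
  x = λ² - 26 - 0 = 729 - 26 ≡ 0; y = λ·(26 - 0) - 35 ≡ 1. → (0, 1)

(0, 1)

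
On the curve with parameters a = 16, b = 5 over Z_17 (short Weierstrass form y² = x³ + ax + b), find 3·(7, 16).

Write G = (7, 16).
Repeated addition: build up to 3G.
2G: tangent at (7, 16): λ = (3·7² + 16)/(2·16) ≡ 10/15. 15⁻¹ ≡ 8 (mod 17), so λ ≡ 10·8 ≡ 12.
  x = λ² - 7 - 7 = 144 - 14 ≡ 11; y = λ·(7 - 11) - 16 ≡ 4. → (11, 4)
3G: (11, 4) + (7, 16). λ = (16 - 4)/(7 - 11) ≡ 12/13 mod 17. 13⁻¹ ≡ 4 (mod 17) since 13·4 = 52 ≡ 1, so λ ≡ 14.
  x = λ² - 11 - 7 = 196 - 18 ≡ 8; y = λ·(11 - 8) - 4 ≡ 4. → (8, 4)

(8, 4)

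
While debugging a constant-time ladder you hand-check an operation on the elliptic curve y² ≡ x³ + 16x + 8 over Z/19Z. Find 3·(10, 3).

(17, 5)

Write G = (10, 3).
Repeated addition: build up to 3G.
2G: tangent at (10, 3): λ = (3·10² + 16)/(2·3) ≡ 12/6. 6⁻¹ ≡ 16 (mod 19), so λ ≡ 12·16 ≡ 2.
  x = λ² - 10 - 10 = 4 - 20 ≡ 3; y = λ·(10 - 3) - 3 ≡ 11. → (3, 11)
3G: (3, 11) + (10, 3). λ = (3 - 11)/(10 - 3) ≡ 11/7 mod 19. 7⁻¹ ≡ 11 (mod 19), so λ ≡ 7.
  x = λ² - 3 - 10 = 49 - 13 ≡ 17; y = λ·(3 - 17) - 11 ≡ 5. → (17, 5)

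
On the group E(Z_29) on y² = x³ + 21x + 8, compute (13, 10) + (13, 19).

The two points share x = 13 and their y-coordinates satisfy 10 + 19 ≡ 0 (mod 29), so they are inverses. Their sum is O.

O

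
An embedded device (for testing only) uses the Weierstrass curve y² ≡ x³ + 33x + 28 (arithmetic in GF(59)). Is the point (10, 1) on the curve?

y² = 1² ≡ 1; x³ + 33x + 28 = 1358 ≡ 1 (mod 59). 1 = 1.

yes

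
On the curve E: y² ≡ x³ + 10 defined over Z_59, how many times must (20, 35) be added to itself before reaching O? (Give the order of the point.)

12

2P: tangent at (20, 35): λ = (3·20² + 0)/(2·35) ≡ 20/11. 11⁻¹ ≡ 43 (mod 59), so λ ≡ 20·43 ≡ 34.
  x = λ² - 20 - 20 = 1156 - 40 ≡ 54; y = λ·(20 - 54) - 35 ≡ 48. → (54, 48)
3P: (54, 48) + (20, 35). λ = (35 - 48)/(20 - 54) ≡ 46/25 mod 59. 25⁻¹ ≡ 26 (mod 59) since 25·26 = 650 ≡ 1, so λ ≡ 16.
  x = λ² - 54 - 20 = 256 - 74 ≡ 5; y = λ·(54 - 5) - 48 ≡ 28. → (5, 28)
4P: (5, 28) + (20, 35). λ = (35 - 28)/(20 - 5) ≡ 7/15 mod 59. 15⁻¹ ≡ 4 (mod 59), so λ ≡ 28.
  x = λ² - 5 - 20 = 784 - 25 ≡ 51; y = λ·(5 - 51) - 28 ≡ 41. → (51, 41)
5P: (51, 41) + (20, 35). λ = (35 - 41)/(20 - 51) ≡ 53/28 mod 59. 28⁻¹ ≡ 19 (mod 59), so λ ≡ 4.
  x = λ² - 51 - 20 = 16 - 71 ≡ 4; y = λ·(51 - 4) - 41 ≡ 29. → (4, 29)
6P: (4, 29) + (20, 35). λ = (35 - 29)/(20 - 4) ≡ 6/16 mod 59. 16⁻¹ ≡ 48 (mod 59), so λ ≡ 52.
  x = λ² - 4 - 20 = 2704 - 24 ≡ 25; y = λ·(4 - 25) - 29 ≡ 0. → (25, 0)
7P: (25, 0) + (20, 35). λ = (35 - 0)/(20 - 25) ≡ 35/54 mod 59. 54⁻¹ ≡ 47 (mod 59), so λ ≡ 52.
  x = λ² - 25 - 20 = 2704 - 45 ≡ 4; y = λ·(25 - 4) - 0 ≡ 30. → (4, 30)
8P: (4, 30) + (20, 35). λ = (35 - 30)/(20 - 4) ≡ 5/16 mod 59. 16⁻¹ ≡ 48 (mod 59), so λ ≡ 4.
  x = λ² - 4 - 20 = 16 - 24 ≡ 51; y = λ·(4 - 51) - 30 ≡ 18. → (51, 18)
9P: (51, 18) + (20, 35). λ = (35 - 18)/(20 - 51) ≡ 17/28 mod 59. 28⁻¹ ≡ 19 (mod 59), so λ ≡ 28.
  x = λ² - 51 - 20 = 784 - 71 ≡ 5; y = λ·(51 - 5) - 18 ≡ 31. → (5, 31)
10P: (5, 31) + (20, 35). λ = (35 - 31)/(20 - 5) ≡ 4/15 mod 59. 15⁻¹ ≡ 4 (mod 59), so λ ≡ 16.
  x = λ² - 5 - 20 = 256 - 25 ≡ 54; y = λ·(5 - 54) - 31 ≡ 11. → (54, 11)
11P: (54, 11) + (20, 35). λ = (35 - 11)/(20 - 54) ≡ 24/25 mod 59. 25⁻¹ ≡ 26 (mod 59), so λ ≡ 34.
  x = λ² - 54 - 20 = 1156 - 74 ≡ 20; y = λ·(54 - 20) - 11 ≡ 24. → (20, 24)
12P: (20, 24) + (20, 35): same x and y₁ ≡ -y₂, so the sum is O.
12P = O, so the order is 12.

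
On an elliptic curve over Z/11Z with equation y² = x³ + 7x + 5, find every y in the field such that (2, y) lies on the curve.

x³ + 7x + 5 = 27 ≡ 5 (mod 11).
Square roots of 5 mod 11: 4 and 7 (since 4² = 16 ≡ 5).

4, 7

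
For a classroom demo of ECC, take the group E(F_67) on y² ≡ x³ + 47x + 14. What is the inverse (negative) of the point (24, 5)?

-(24, 5) = (24, -5 mod 67) = (24, 62).

(24, 62)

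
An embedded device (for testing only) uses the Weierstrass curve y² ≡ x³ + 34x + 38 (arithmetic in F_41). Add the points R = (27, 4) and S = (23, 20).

(7, 39)

(27, 4) + (23, 20). λ = (20 - 4)/(23 - 27) ≡ 16/37 mod 41. 37⁻¹ ≡ 10 (mod 41) since 37·10 = 370 ≡ 1, so λ ≡ 37.
  x = λ² - 27 - 23 = 1369 - 50 ≡ 7; y = λ·(27 - 7) - 4 ≡ 39. → (7, 39)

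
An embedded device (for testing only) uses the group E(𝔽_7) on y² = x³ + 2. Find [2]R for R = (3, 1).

(3, 6)

tangent at (3, 1): λ = (3·3² + 0)/(2·1) ≡ 6/2. 2⁻¹ ≡ 4 (mod 7) since 2·4 = 8 ≡ 1, so λ ≡ 6·4 ≡ 3.
  x = λ² - 3 - 3 = 9 - 6 ≡ 3; y = λ·(3 - 3) - 1 ≡ 6. → (3, 6)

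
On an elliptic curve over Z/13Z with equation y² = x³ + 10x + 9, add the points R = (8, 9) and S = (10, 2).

(4, 3)

(8, 9) + (10, 2). λ = (2 - 9)/(10 - 8) ≡ 6/2 mod 13. 2⁻¹ ≡ 7 (mod 13) since 2·7 = 14 ≡ 1, so λ ≡ 3.
  x = λ² - 8 - 10 = 9 - 18 ≡ 4; y = λ·(8 - 4) - 9 ≡ 3. → (4, 3)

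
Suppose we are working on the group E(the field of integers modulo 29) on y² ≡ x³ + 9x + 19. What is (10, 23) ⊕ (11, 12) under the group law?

(10, 23) + (11, 12). λ = (12 - 23)/(11 - 10) ≡ 18/1 mod 29. 1⁻¹ ≡ 1 (mod 29) since 1·1 = 1 ≡ 1, so λ ≡ 18.
  x = λ² - 10 - 11 = 324 - 21 ≡ 13; y = λ·(10 - 13) - 23 ≡ 10. → (13, 10)

(13, 10)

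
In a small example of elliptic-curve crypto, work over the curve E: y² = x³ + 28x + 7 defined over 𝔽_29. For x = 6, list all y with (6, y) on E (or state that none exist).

x³ + 28x + 7 = 391 ≡ 14 (mod 29).
14 is a non-residue mod 29; no y exists.

none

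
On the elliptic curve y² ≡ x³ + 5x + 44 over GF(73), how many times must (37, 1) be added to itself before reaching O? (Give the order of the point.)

11

2P: tangent at (37, 1): λ = (3·37² + 5)/(2·1) ≡ 24/2. 2⁻¹ ≡ 37 (mod 73) since 2·37 = 74 ≡ 1, so λ ≡ 24·37 ≡ 12.
  x = λ² - 37 - 37 = 144 - 74 ≡ 70; y = λ·(37 - 70) - 1 ≡ 41. → (70, 41)
3P: (70, 41) + (37, 1). λ = (1 - 41)/(37 - 70) ≡ 33/40 mod 73. 40⁻¹ ≡ 42 (mod 73) since 40·42 = 1680 ≡ 1, so λ ≡ 72.
  x = λ² - 70 - 37 = 5184 - 107 ≡ 40; y = λ·(70 - 40) - 41 ≡ 2. → (40, 2)
4P: (40, 2) + (37, 1). λ = (1 - 2)/(37 - 40) ≡ 72/70 mod 73. 70⁻¹ ≡ 24 (mod 73) since 70·24 = 1680 ≡ 1, so λ ≡ 49.
  x = λ² - 40 - 37 = 2401 - 77 ≡ 61; y = λ·(40 - 61) - 2 ≡ 64. → (61, 64)
5P: (61, 64) + (37, 1). λ = (1 - 64)/(37 - 61) ≡ 10/49 mod 73. 49⁻¹ ≡ 3 (mod 73), so λ ≡ 30.
  x = λ² - 61 - 37 = 900 - 98 ≡ 72; y = λ·(61 - 72) - 64 ≡ 44. → (72, 44)
6P: (72, 44) + (37, 1). λ = (1 - 44)/(37 - 72) ≡ 30/38 mod 73. 38⁻¹ ≡ 25 (mod 73), so λ ≡ 20.
  x = λ² - 72 - 37 = 400 - 109 ≡ 72; y = λ·(72 - 72) - 44 ≡ 29. → (72, 29)
7P: (72, 29) + (37, 1). λ = (1 - 29)/(37 - 72) ≡ 45/38 mod 73. 38⁻¹ ≡ 25 (mod 73) since 38·25 = 950 ≡ 1, so λ ≡ 30.
  x = λ² - 72 - 37 = 900 - 109 ≡ 61; y = λ·(72 - 61) - 29 ≡ 9. → (61, 9)
8P: (61, 9) + (37, 1). λ = (1 - 9)/(37 - 61) ≡ 65/49 mod 73. 49⁻¹ ≡ 3 (mod 73), so λ ≡ 49.
  x = λ² - 61 - 37 = 2401 - 98 ≡ 40; y = λ·(61 - 40) - 9 ≡ 71. → (40, 71)
9P: (40, 71) + (37, 1). λ = (1 - 71)/(37 - 40) ≡ 3/70 mod 73. 70⁻¹ ≡ 24 (mod 73) since 70·24 = 1680 ≡ 1, so λ ≡ 72.
  x = λ² - 40 - 37 = 5184 - 77 ≡ 70; y = λ·(40 - 70) - 71 ≡ 32. → (70, 32)
10P: (70, 32) + (37, 1). λ = (1 - 32)/(37 - 70) ≡ 42/40 mod 73. 40⁻¹ ≡ 42 (mod 73) since 40·42 = 1680 ≡ 1, so λ ≡ 12.
  x = λ² - 70 - 37 = 144 - 107 ≡ 37; y = λ·(70 - 37) - 32 ≡ 72. → (37, 72)
11P: (37, 72) + (37, 1): same x and y₁ ≡ -y₂, so the sum is O.
11P = O, so the order is 11.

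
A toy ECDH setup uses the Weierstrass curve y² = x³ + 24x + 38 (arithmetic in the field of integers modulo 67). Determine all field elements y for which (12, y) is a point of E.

x³ + 24x + 38 = 2054 ≡ 44 (mod 67).
44 is a non-residue mod 67; no y exists.

none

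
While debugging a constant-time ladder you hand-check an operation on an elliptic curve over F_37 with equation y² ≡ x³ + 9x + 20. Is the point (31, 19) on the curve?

no

y² = 19² ≡ 28; x³ + 9x + 20 = 30090 ≡ 9 (mod 37). 28 ≠ 9.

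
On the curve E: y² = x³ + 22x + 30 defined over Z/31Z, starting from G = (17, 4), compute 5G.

(16, 13)

Repeated addition: build up to 5G.
2G: tangent at (17, 4): λ = (3·17² + 22)/(2·4) ≡ 21/8. 8⁻¹ ≡ 4 (mod 31), so λ ≡ 21·4 ≡ 22.
  x = λ² - 17 - 17 = 484 - 34 ≡ 16; y = λ·(17 - 16) - 4 ≡ 18. → (16, 18)
3G: (16, 18) + (17, 4). λ = (4 - 18)/(17 - 16) ≡ 17/1 mod 31. 1⁻¹ ≡ 1 (mod 31), so λ ≡ 17.
  x = λ² - 16 - 17 = 289 - 33 ≡ 8; y = λ·(16 - 8) - 18 ≡ 25. → (8, 25)
4G: (8, 25) + (17, 4). λ = (4 - 25)/(17 - 8) ≡ 10/9 mod 31. 9⁻¹ ≡ 7 (mod 31), so λ ≡ 8.
  x = λ² - 8 - 17 = 64 - 25 ≡ 8; y = λ·(8 - 8) - 25 ≡ 6. → (8, 6)
5G: (8, 6) + (17, 4). λ = (4 - 6)/(17 - 8) ≡ 29/9 mod 31. 9⁻¹ ≡ 7 (mod 31), so λ ≡ 17.
  x = λ² - 8 - 17 = 289 - 25 ≡ 16; y = λ·(8 - 16) - 6 ≡ 13. → (16, 13)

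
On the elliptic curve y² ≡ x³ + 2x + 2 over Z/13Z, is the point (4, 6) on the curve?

no

y² = 6² ≡ 10; x³ + 2x + 2 = 74 ≡ 9 (mod 13). 10 ≠ 9.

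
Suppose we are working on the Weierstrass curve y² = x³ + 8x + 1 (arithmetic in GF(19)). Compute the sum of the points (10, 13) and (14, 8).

(10, 13) + (14, 8). λ = (8 - 13)/(14 - 10) ≡ 14/4 mod 19. 4⁻¹ ≡ 5 (mod 19), so λ ≡ 13.
  x = λ² - 10 - 14 = 169 - 24 ≡ 12; y = λ·(10 - 12) - 13 ≡ 18. → (12, 18)

(12, 18)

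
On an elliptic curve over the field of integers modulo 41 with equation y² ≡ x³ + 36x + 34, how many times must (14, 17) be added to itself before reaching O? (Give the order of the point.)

2P: tangent at (14, 17): λ = (3·14² + 36)/(2·17) ≡ 9/34. 34⁻¹ ≡ 35 (mod 41), so λ ≡ 9·35 ≡ 28.
  x = λ² - 14 - 14 = 784 - 28 ≡ 18; y = λ·(14 - 18) - 17 ≡ 35. → (18, 35)
3P: (18, 35) + (14, 17). λ = (17 - 35)/(14 - 18) ≡ 23/37 mod 41. 37⁻¹ ≡ 10 (mod 41) since 37·10 = 370 ≡ 1, so λ ≡ 25.
  x = λ² - 18 - 14 = 625 - 32 ≡ 19; y = λ·(18 - 19) - 35 ≡ 22. → (19, 22)
4P: (19, 22) + (14, 17). λ = (17 - 22)/(14 - 19) ≡ 36/36 mod 41. 36⁻¹ ≡ 8 (mod 41), so λ ≡ 1.
  x = λ² - 19 - 14 = 1 - 33 ≡ 9; y = λ·(19 - 9) - 22 ≡ 29. → (9, 29)
5P: (9, 29) + (14, 17). λ = (17 - 29)/(14 - 9) ≡ 29/5 mod 41. 5⁻¹ ≡ 33 (mod 41), so λ ≡ 14.
  x = λ² - 9 - 14 = 196 - 23 ≡ 9; y = λ·(9 - 9) - 29 ≡ 12. → (9, 12)
6P: (9, 12) + (14, 17). λ = (17 - 12)/(14 - 9) ≡ 5/5 mod 41. 5⁻¹ ≡ 33 (mod 41), so λ ≡ 1.
  x = λ² - 9 - 14 = 1 - 23 ≡ 19; y = λ·(9 - 19) - 12 ≡ 19. → (19, 19)
7P: (19, 19) + (14, 17). λ = (17 - 19)/(14 - 19) ≡ 39/36 mod 41. 36⁻¹ ≡ 8 (mod 41) since 36·8 = 288 ≡ 1, so λ ≡ 25.
  x = λ² - 19 - 14 = 625 - 33 ≡ 18; y = λ·(19 - 18) - 19 ≡ 6. → (18, 6)
8P: (18, 6) + (14, 17). λ = (17 - 6)/(14 - 18) ≡ 11/37 mod 41. 37⁻¹ ≡ 10 (mod 41), so λ ≡ 28.
  x = λ² - 18 - 14 = 784 - 32 ≡ 14; y = λ·(18 - 14) - 6 ≡ 24. → (14, 24)
9P: (14, 24) + (14, 17): same x and y₁ ≡ -y₂, so the sum is O.
9P = O, so the order is 9.

9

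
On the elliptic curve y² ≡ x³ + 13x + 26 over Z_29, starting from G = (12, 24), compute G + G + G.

(5, 10)

Repeated addition: build up to 3G.
2G: tangent at (12, 24): λ = (3·12² + 13)/(2·24) ≡ 10/19. 19⁻¹ ≡ 26 (mod 29), so λ ≡ 10·26 ≡ 28.
  x = λ² - 12 - 12 = 784 - 24 ≡ 6; y = λ·(12 - 6) - 24 ≡ 28. → (6, 28)
3G: (6, 28) + (12, 24). λ = (24 - 28)/(12 - 6) ≡ 25/6 mod 29. 6⁻¹ ≡ 5 (mod 29), so λ ≡ 9.
  x = λ² - 6 - 12 = 81 - 18 ≡ 5; y = λ·(6 - 5) - 28 ≡ 10. → (5, 10)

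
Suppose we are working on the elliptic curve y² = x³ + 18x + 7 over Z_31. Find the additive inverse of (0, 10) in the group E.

-(0, 10) = (0, -10 mod 31) = (0, 21).

(0, 21)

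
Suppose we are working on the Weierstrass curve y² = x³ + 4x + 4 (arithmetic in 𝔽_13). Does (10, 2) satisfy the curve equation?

yes

y² = 2² ≡ 4; x³ + 4x + 4 = 1044 ≡ 4 (mod 13). 4 = 4.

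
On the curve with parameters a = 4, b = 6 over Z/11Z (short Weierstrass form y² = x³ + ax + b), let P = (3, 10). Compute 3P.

(7, 6)

Repeated addition: build up to 3P.
2P: tangent at (3, 10): λ = (3·3² + 4)/(2·10) ≡ 9/9. 9⁻¹ ≡ 5 (mod 11) since 9·5 = 45 ≡ 1, so λ ≡ 9·5 ≡ 1.
  x = λ² - 3 - 3 = 1 - 6 ≡ 6; y = λ·(3 - 6) - 10 ≡ 9. → (6, 9)
3P: (6, 9) + (3, 10). λ = (10 - 9)/(3 - 6) ≡ 1/8 mod 11. 8⁻¹ ≡ 7 (mod 11) since 8·7 = 56 ≡ 1, so λ ≡ 7.
  x = λ² - 6 - 3 = 49 - 9 ≡ 7; y = λ·(6 - 7) - 9 ≡ 6. → (7, 6)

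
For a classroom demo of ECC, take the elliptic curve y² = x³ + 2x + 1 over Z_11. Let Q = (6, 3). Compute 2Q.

tangent at (6, 3): λ = (3·6² + 2)/(2·3) ≡ 0/6. 6⁻¹ ≡ 2 (mod 11) since 6·2 = 12 ≡ 1, so λ ≡ 0·2 ≡ 0.
  x = λ² - 6 - 6 = 0 - 12 ≡ 10; y = λ·(6 - 10) - 3 ≡ 8. → (10, 8)

(10, 8)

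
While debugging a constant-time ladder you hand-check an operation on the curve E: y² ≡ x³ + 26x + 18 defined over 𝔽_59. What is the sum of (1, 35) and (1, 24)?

O

The two points share x = 1 and their y-coordinates satisfy 35 + 24 ≡ 0 (mod 59), so they are inverses. Their sum is 𝒪.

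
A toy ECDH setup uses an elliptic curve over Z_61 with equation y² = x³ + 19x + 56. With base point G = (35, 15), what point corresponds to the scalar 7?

Double-and-add on 7 = (111)₂. Start with G = (35, 15) for the leading 1-bit.
double: tangent at (35, 15): λ = (3·35² + 19)/(2·15) ≡ 34/30. 30⁻¹ ≡ 59 (mod 61) since 30·59 = 1770 ≡ 1, so λ ≡ 34·59 ≡ 54.
  x = λ² - 35 - 35 = 2916 - 70 ≡ 40; y = λ·(35 - 40) - 15 ≡ 20. → (40, 20)
add G: (40, 20) + (35, 15). λ = (15 - 20)/(35 - 40) ≡ 56/56 mod 61. 56⁻¹ ≡ 12 (mod 61), so λ ≡ 1.
  x = λ² - 40 - 35 = 1 - 75 ≡ 48; y = λ·(40 - 48) - 20 ≡ 33. → (48, 33)
double: tangent at (48, 33): λ = (3·48² + 19)/(2·33) ≡ 38/5. 5⁻¹ ≡ 49 (mod 61) since 5·49 = 245 ≡ 1, so λ ≡ 38·49 ≡ 32.
  x = λ² - 48 - 48 = 1024 - 96 ≡ 13; y = λ·(48 - 13) - 33 ≡ 50. → (13, 50)
add G: (13, 50) + (35, 15). λ = (15 - 50)/(35 - 13) ≡ 26/22 mod 61. 22⁻¹ ≡ 25 (mod 61), so λ ≡ 40.
  x = λ² - 13 - 35 = 1600 - 48 ≡ 27; y = λ·(13 - 27) - 50 ≡ 0. → (27, 0)

(27, 0)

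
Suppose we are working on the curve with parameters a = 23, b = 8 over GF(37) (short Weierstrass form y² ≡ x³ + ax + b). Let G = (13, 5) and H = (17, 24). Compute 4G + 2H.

First 4G:
Double-and-add on 4 = (100)₂. Start with G = (13, 5) for the leading 1-bit.
double: tangent at (13, 5): λ = (3·13² + 23)/(2·5) ≡ 12/10. 10⁻¹ ≡ 26 (mod 37), so λ ≡ 12·26 ≡ 16.
  x = λ² - 13 - 13 = 256 - 26 ≡ 8; y = λ·(13 - 8) - 5 ≡ 1. → (8, 1)
double: tangent at (8, 1): λ = (3·8² + 23)/(2·1) ≡ 30/2. 2⁻¹ ≡ 19 (mod 37), so λ ≡ 30·19 ≡ 15.
  x = λ² - 8 - 8 = 225 - 16 ≡ 24; y = λ·(8 - 24) - 1 ≡ 18. → (24, 18)
4G = (24, 18).
Next 2H:
Repeated addition: build up to 2H.
2H: tangent at (17, 24): λ = (3·17² + 23)/(2·24) ≡ 2/11. 11⁻¹ ≡ 27 (mod 37), so λ ≡ 2·27 ≡ 17.
  x = λ² - 17 - 17 = 289 - 34 ≡ 33; y = λ·(17 - 33) - 24 ≡ 0. → (33, 0)
2H = (33, 0).
Finally 4G + 2H:
(24, 18) + (33, 0). λ = (0 - 18)/(33 - 24) ≡ 19/9 mod 37. 9⁻¹ ≡ 33 (mod 37) since 9·33 = 297 ≡ 1, so λ ≡ 35.
  x = λ² - 24 - 33 = 1225 - 57 ≡ 21; y = λ·(24 - 21) - 18 ≡ 13. → (21, 13)

(21, 13)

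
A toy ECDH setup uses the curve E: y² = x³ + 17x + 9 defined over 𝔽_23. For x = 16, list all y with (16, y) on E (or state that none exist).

x³ + 17x + 9 = 4377 ≡ 7 (mod 23).
7 is a non-residue mod 23; no y exists.

none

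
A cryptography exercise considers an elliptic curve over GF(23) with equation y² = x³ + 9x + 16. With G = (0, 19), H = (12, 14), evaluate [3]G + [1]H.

First 3G:
Repeated addition: build up to 3G.
2G: tangent at (0, 19): λ = (3·0² + 9)/(2·19) ≡ 9/15. 15⁻¹ ≡ 20 (mod 23), so λ ≡ 9·20 ≡ 19.
  x = λ² - 0 - 0 = 361 - 0 ≡ 16; y = λ·(0 - 16) - 19 ≡ 22. → (16, 22)
3G: (16, 22) + (0, 19). λ = (19 - 22)/(0 - 16) ≡ 20/7 mod 23. 7⁻¹ ≡ 10 (mod 23), so λ ≡ 16.
  x = λ² - 16 - 0 = 256 - 16 ≡ 10; y = λ·(16 - 10) - 22 ≡ 5. → (10, 5)
3G = (10, 5).
Finally 3G + H:
(10, 5) + (12, 14). λ = (14 - 5)/(12 - 10) ≡ 9/2 mod 23. 2⁻¹ ≡ 12 (mod 23), so λ ≡ 16.
  x = λ² - 10 - 12 = 256 - 22 ≡ 4; y = λ·(10 - 4) - 5 ≡ 22. → (4, 22)

(4, 22)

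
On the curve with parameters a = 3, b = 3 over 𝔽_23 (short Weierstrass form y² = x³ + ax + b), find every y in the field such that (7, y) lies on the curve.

x³ + 3x + 3 = 367 ≡ 22 (mod 23).
22 is a non-residue mod 23; no y exists.

none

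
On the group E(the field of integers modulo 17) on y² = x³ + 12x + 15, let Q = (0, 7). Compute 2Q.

(16, 6)

tangent at (0, 7): λ = (3·0² + 12)/(2·7) ≡ 12/14. 14⁻¹ ≡ 11 (mod 17), so λ ≡ 12·11 ≡ 13.
  x = λ² - 0 - 0 = 169 - 0 ≡ 16; y = λ·(0 - 16) - 7 ≡ 6. → (16, 6)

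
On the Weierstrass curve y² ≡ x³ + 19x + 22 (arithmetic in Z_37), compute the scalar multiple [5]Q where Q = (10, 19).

(34, 30)

Repeated addition: build up to 5Q.
2Q: tangent at (10, 19): λ = (3·10² + 19)/(2·19) ≡ 23/1. 1⁻¹ ≡ 1 (mod 37), so λ ≡ 23·1 ≡ 23.
  x = λ² - 10 - 10 = 529 - 20 ≡ 28; y = λ·(10 - 28) - 19 ≡ 11. → (28, 11)
3Q: (28, 11) + (10, 19). λ = (19 - 11)/(10 - 28) ≡ 8/19 mod 37. 19⁻¹ ≡ 2 (mod 37), so λ ≡ 16.
  x = λ² - 28 - 10 = 256 - 38 ≡ 33; y = λ·(28 - 33) - 11 ≡ 20. → (33, 20)
4Q: (33, 20) + (10, 19). λ = (19 - 20)/(10 - 33) ≡ 36/14 mod 37. 14⁻¹ ≡ 8 (mod 37), so λ ≡ 29.
  x = λ² - 33 - 10 = 841 - 43 ≡ 21; y = λ·(33 - 21) - 20 ≡ 32. → (21, 32)
5Q: (21, 32) + (10, 19). λ = (19 - 32)/(10 - 21) ≡ 24/26 mod 37. 26⁻¹ ≡ 10 (mod 37) since 26·10 = 260 ≡ 1, so λ ≡ 18.
  x = λ² - 21 - 10 = 324 - 31 ≡ 34; y = λ·(21 - 34) - 32 ≡ 30. → (34, 30)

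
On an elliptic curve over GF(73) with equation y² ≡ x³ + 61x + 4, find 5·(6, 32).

Write P = (6, 32).
Double-and-add on 5 = (101)₂. Start with P = (6, 32) for the leading 1-bit.
double: tangent at (6, 32): λ = (3·6² + 61)/(2·32) ≡ 23/64. 64⁻¹ ≡ 8 (mod 73), so λ ≡ 23·8 ≡ 38.
  x = λ² - 6 - 6 = 1444 - 12 ≡ 45; y = λ·(6 - 45) - 32 ≡ 19. → (45, 19)
double: tangent at (45, 19): λ = (3·45² + 61)/(2·19) ≡ 4/38. 38⁻¹ ≡ 25 (mod 73), so λ ≡ 4·25 ≡ 27.
  x = λ² - 45 - 45 = 729 - 90 ≡ 55; y = λ·(45 - 55) - 19 ≡ 3. → (55, 3)
add P: (55, 3) + (6, 32). λ = (32 - 3)/(6 - 55) ≡ 29/24 mod 73. 24⁻¹ ≡ 70 (mod 73) since 24·70 = 1680 ≡ 1, so λ ≡ 59.
  x = λ² - 55 - 6 = 3481 - 61 ≡ 62; y = λ·(55 - 62) - 3 ≡ 22. → (62, 22)

(62, 22)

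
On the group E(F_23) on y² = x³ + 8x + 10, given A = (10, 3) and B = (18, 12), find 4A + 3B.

First 4A:
Double-and-add on 4 = (100)₂. Start with A = (10, 3) for the leading 1-bit.
double: tangent at (10, 3): λ = (3·10² + 8)/(2·3) ≡ 9/6. 6⁻¹ ≡ 4 (mod 23), so λ ≡ 9·4 ≡ 13.
  x = λ² - 10 - 10 = 169 - 20 ≡ 11; y = λ·(10 - 11) - 3 ≡ 7. → (11, 7)
double: tangent at (11, 7): λ = (3·11² + 8)/(2·7) ≡ 3/14. 14⁻¹ ≡ 5 (mod 23), so λ ≡ 3·5 ≡ 15.
  x = λ² - 11 - 11 = 225 - 22 ≡ 19; y = λ·(11 - 19) - 7 ≡ 11. → (19, 11)
4A = (19, 11).
Next 3B:
Repeated addition: build up to 3B.
2B: tangent at (18, 12): λ = (3·18² + 8)/(2·12) ≡ 14/1. 1⁻¹ ≡ 1 (mod 23), so λ ≡ 14·1 ≡ 14.
  x = λ² - 18 - 18 = 196 - 36 ≡ 22; y = λ·(18 - 22) - 12 ≡ 1. → (22, 1)
3B: (22, 1) + (18, 12). λ = (12 - 1)/(18 - 22) ≡ 11/19 mod 23. 19⁻¹ ≡ 17 (mod 23), so λ ≡ 3.
  x = λ² - 22 - 18 = 9 - 40 ≡ 15; y = λ·(22 - 15) - 1 ≡ 20. → (15, 20)
3B = (15, 20).
Finally 4A + 3B:
(19, 11) + (15, 20). λ = (20 - 11)/(15 - 19) ≡ 9/19 mod 23. 19⁻¹ ≡ 17 (mod 23), so λ ≡ 15.
  x = λ² - 19 - 15 = 225 - 34 ≡ 7; y = λ·(19 - 7) - 11 ≡ 8. → (7, 8)

(7, 8)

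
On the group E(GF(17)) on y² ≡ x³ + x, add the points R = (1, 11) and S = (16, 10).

(1, 11) + (16, 10). λ = (10 - 11)/(16 - 1) ≡ 16/15 mod 17. 15⁻¹ ≡ 8 (mod 17) since 15·8 = 120 ≡ 1, so λ ≡ 9.
  x = λ² - 1 - 16 = 81 - 17 ≡ 13; y = λ·(1 - 13) - 11 ≡ 0. → (13, 0)

(13, 0)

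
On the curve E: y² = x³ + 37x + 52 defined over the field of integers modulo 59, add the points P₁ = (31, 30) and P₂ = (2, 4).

(31, 30) + (2, 4). λ = (4 - 30)/(2 - 31) ≡ 33/30 mod 59. 30⁻¹ ≡ 2 (mod 59), so λ ≡ 7.
  x = λ² - 31 - 2 = 49 - 33 ≡ 16; y = λ·(31 - 16) - 30 ≡ 16. → (16, 16)

(16, 16)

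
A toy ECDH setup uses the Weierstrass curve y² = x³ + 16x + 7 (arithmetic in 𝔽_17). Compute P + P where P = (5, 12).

tangent at (5, 12): λ = (3·5² + 16)/(2·12) ≡ 6/7. 7⁻¹ ≡ 5 (mod 17), so λ ≡ 6·5 ≡ 13.
  x = λ² - 5 - 5 = 169 - 10 ≡ 6; y = λ·(5 - 6) - 12 ≡ 9. → (6, 9)

(6, 9)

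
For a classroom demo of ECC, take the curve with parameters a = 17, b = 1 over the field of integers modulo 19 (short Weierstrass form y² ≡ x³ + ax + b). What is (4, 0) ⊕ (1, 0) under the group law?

(4, 0) + (1, 0). λ = (0 - 0)/(1 - 4) ≡ 0/16 mod 19. 16⁻¹ ≡ 6 (mod 19) since 16·6 = 96 ≡ 1, so λ ≡ 0.
  x = λ² - 4 - 1 = 0 - 5 ≡ 14; y = λ·(4 - 14) - 0 ≡ 0. → (14, 0)

(14, 0)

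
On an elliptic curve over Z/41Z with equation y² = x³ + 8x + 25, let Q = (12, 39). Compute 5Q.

(34, 6)

Double-and-add on 5 = (101)₂. Start with Q = (12, 39) for the leading 1-bit.
double: tangent at (12, 39): λ = (3·12² + 8)/(2·39) ≡ 30/37. 37⁻¹ ≡ 10 (mod 41) since 37·10 = 370 ≡ 1, so λ ≡ 30·10 ≡ 13.
  x = λ² - 12 - 12 = 169 - 24 ≡ 22; y = λ·(12 - 22) - 39 ≡ 36. → (22, 36)
double: tangent at (22, 36): λ = (3·22² + 8)/(2·36) ≡ 25/31. 31⁻¹ ≡ 4 (mod 41), so λ ≡ 25·4 ≡ 18.
  x = λ² - 22 - 22 = 324 - 44 ≡ 34; y = λ·(22 - 34) - 36 ≡ 35. → (34, 35)
add Q: (34, 35) + (12, 39). λ = (39 - 35)/(12 - 34) ≡ 4/19 mod 41. 19⁻¹ ≡ 13 (mod 41), so λ ≡ 11.
  x = λ² - 34 - 12 = 121 - 46 ≡ 34; y = λ·(34 - 34) - 35 ≡ 6. → (34, 6)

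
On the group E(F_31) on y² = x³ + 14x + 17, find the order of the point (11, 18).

2P: tangent at (11, 18): λ = (3·11² + 14)/(2·18) ≡ 5/5. 5⁻¹ ≡ 25 (mod 31), so λ ≡ 5·25 ≡ 1.
  x = λ² - 11 - 11 = 1 - 22 ≡ 10; y = λ·(11 - 10) - 18 ≡ 14. → (10, 14)
3P: (10, 14) + (11, 18). λ = (18 - 14)/(11 - 10) ≡ 4/1 mod 31. 1⁻¹ ≡ 1 (mod 31) since 1·1 = 1 ≡ 1, so λ ≡ 4.
  x = λ² - 10 - 11 = 16 - 21 ≡ 26; y = λ·(10 - 26) - 14 ≡ 15. → (26, 15)
4P: (26, 15) + (11, 18). λ = (18 - 15)/(11 - 26) ≡ 3/16 mod 31. 16⁻¹ ≡ 2 (mod 31), so λ ≡ 6.
  x = λ² - 26 - 11 = 36 - 37 ≡ 30; y = λ·(26 - 30) - 15 ≡ 23. → (30, 23)
5P: (30, 23) + (11, 18). λ = (18 - 23)/(11 - 30) ≡ 26/12 mod 31. 12⁻¹ ≡ 13 (mod 31), so λ ≡ 28.
  x = λ² - 30 - 11 = 784 - 41 ≡ 30; y = λ·(30 - 30) - 23 ≡ 8. → (30, 8)
6P: (30, 8) + (11, 18). λ = (18 - 8)/(11 - 30) ≡ 10/12 mod 31. 12⁻¹ ≡ 13 (mod 31) since 12·13 = 156 ≡ 1, so λ ≡ 6.
  x = λ² - 30 - 11 = 36 - 41 ≡ 26; y = λ·(30 - 26) - 8 ≡ 16. → (26, 16)
7P: (26, 16) + (11, 18). λ = (18 - 16)/(11 - 26) ≡ 2/16 mod 31. 16⁻¹ ≡ 2 (mod 31) since 16·2 = 32 ≡ 1, so λ ≡ 4.
  x = λ² - 26 - 11 = 16 - 37 ≡ 10; y = λ·(26 - 10) - 16 ≡ 17. → (10, 17)
8P: (10, 17) + (11, 18). λ = (18 - 17)/(11 - 10) ≡ 1/1 mod 31. 1⁻¹ ≡ 1 (mod 31), so λ ≡ 1.
  x = λ² - 10 - 11 = 1 - 21 ≡ 11; y = λ·(10 - 11) - 17 ≡ 13. → (11, 13)
9P: (11, 13) + (11, 18): same x and y₁ ≡ -y₂, so the sum is O.
9P = O, so the order is 9.

9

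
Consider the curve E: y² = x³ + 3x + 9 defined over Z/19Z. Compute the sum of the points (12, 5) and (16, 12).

(0, 16)

(12, 5) + (16, 12). λ = (12 - 5)/(16 - 12) ≡ 7/4 mod 19. 4⁻¹ ≡ 5 (mod 19), so λ ≡ 16.
  x = λ² - 12 - 16 = 256 - 28 ≡ 0; y = λ·(12 - 0) - 5 ≡ 16. → (0, 16)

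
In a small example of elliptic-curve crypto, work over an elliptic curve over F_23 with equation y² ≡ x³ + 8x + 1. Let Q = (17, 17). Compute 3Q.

(21, 0)

Repeated addition: build up to 3Q.
2Q: tangent at (17, 17): λ = (3·17² + 8)/(2·17) ≡ 1/11. 11⁻¹ ≡ 21 (mod 23), so λ ≡ 1·21 ≡ 21.
  x = λ² - 17 - 17 = 441 - 34 ≡ 16; y = λ·(17 - 16) - 17 ≡ 4. → (16, 4)
3Q: (16, 4) + (17, 17). λ = (17 - 4)/(17 - 16) ≡ 13/1 mod 23. 1⁻¹ ≡ 1 (mod 23) since 1·1 = 1 ≡ 1, so λ ≡ 13.
  x = λ² - 16 - 17 = 169 - 33 ≡ 21; y = λ·(16 - 21) - 4 ≡ 0. → (21, 0)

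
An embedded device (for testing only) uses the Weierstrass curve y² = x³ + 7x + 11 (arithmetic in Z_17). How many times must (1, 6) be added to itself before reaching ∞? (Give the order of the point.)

2P: tangent at (1, 6): λ = (3·1² + 7)/(2·6) ≡ 10/12. 12⁻¹ ≡ 10 (mod 17) since 12·10 = 120 ≡ 1, so λ ≡ 10·10 ≡ 15.
  x = λ² - 1 - 1 = 225 - 2 ≡ 2; y = λ·(1 - 2) - 6 ≡ 13. → (2, 13)
3P: (2, 13) + (1, 6). λ = (6 - 13)/(1 - 2) ≡ 10/16 mod 17. 16⁻¹ ≡ 16 (mod 17), so λ ≡ 7.
  x = λ² - 2 - 1 = 49 - 3 ≡ 12; y = λ·(2 - 12) - 13 ≡ 2. → (12, 2)
4P: (12, 2) + (1, 6). λ = (6 - 2)/(1 - 12) ≡ 4/6 mod 17. 6⁻¹ ≡ 3 (mod 17), so λ ≡ 12.
  x = λ² - 12 - 1 = 144 - 13 ≡ 12; y = λ·(12 - 12) - 2 ≡ 15. → (12, 15)
5P: (12, 15) + (1, 6). λ = (6 - 15)/(1 - 12) ≡ 8/6 mod 17. 6⁻¹ ≡ 3 (mod 17), so λ ≡ 7.
  x = λ² - 12 - 1 = 49 - 13 ≡ 2; y = λ·(12 - 2) - 15 ≡ 4. → (2, 4)
6P: (2, 4) + (1, 6). λ = (6 - 4)/(1 - 2) ≡ 2/16 mod 17. 16⁻¹ ≡ 16 (mod 17), so λ ≡ 15.
  x = λ² - 2 - 1 = 225 - 3 ≡ 1; y = λ·(2 - 1) - 4 ≡ 11. → (1, 11)
7P: (1, 11) + (1, 6): same x and y₁ ≡ -y₂, so the sum is ∞.
7P = ∞, so the order is 7.

7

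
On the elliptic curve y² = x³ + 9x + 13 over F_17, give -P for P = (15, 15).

(15, 2)

-(15, 15) = (15, -15 mod 17) = (15, 2).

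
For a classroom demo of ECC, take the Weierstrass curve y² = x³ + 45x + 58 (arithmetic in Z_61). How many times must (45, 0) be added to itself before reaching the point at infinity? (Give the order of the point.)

2P: (45, 0) + (45, 0): same x and y₁ ≡ -y₂, so the sum is the point at infinity.
2P = the point at infinity, so the order is 2.

2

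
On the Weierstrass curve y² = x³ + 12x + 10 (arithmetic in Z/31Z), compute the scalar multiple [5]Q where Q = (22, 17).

Double-and-add on 5 = (101)₂. Start with Q = (22, 17) for the leading 1-bit.
double: tangent at (22, 17): λ = (3·22² + 12)/(2·17) ≡ 7/3. 3⁻¹ ≡ 21 (mod 31) since 3·21 = 63 ≡ 1, so λ ≡ 7·21 ≡ 23.
  x = λ² - 22 - 22 = 529 - 44 ≡ 20; y = λ·(22 - 20) - 17 ≡ 29. → (20, 29)
double: tangent at (20, 29): λ = (3·20² + 12)/(2·29) ≡ 3/27. 27⁻¹ ≡ 23 (mod 31) since 27·23 = 621 ≡ 1, so λ ≡ 3·23 ≡ 7.
  x = λ² - 20 - 20 = 49 - 40 ≡ 9; y = λ·(20 - 9) - 29 ≡ 17. → (9, 17)
add Q: (9, 17) + (22, 17). λ = (17 - 17)/(22 - 9) ≡ 0/13 mod 31. 13⁻¹ ≡ 12 (mod 31), so λ ≡ 0.
  x = λ² - 9 - 22 = 0 - 31 ≡ 0; y = λ·(9 - 0) - 17 ≡ 14. → (0, 14)

(0, 14)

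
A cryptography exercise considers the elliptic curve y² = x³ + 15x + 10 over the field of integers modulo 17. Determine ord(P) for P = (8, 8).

11

2P: tangent at (8, 8): λ = (3·8² + 15)/(2·8) ≡ 3/16. 16⁻¹ ≡ 16 (mod 17), so λ ≡ 3·16 ≡ 14.
  x = λ² - 8 - 8 = 196 - 16 ≡ 10; y = λ·(8 - 10) - 8 ≡ 15. → (10, 15)
3P: (10, 15) + (8, 8). λ = (8 - 15)/(8 - 10) ≡ 10/15 mod 17. 15⁻¹ ≡ 8 (mod 17) since 15·8 = 120 ≡ 1, so λ ≡ 12.
  x = λ² - 10 - 8 = 144 - 18 ≡ 7; y = λ·(10 - 7) - 15 ≡ 4. → (7, 4)
4P: (7, 4) + (8, 8). λ = (8 - 4)/(8 - 7) ≡ 4/1 mod 17. 1⁻¹ ≡ 1 (mod 17), so λ ≡ 4.
  x = λ² - 7 - 8 = 16 - 15 ≡ 1; y = λ·(7 - 1) - 4 ≡ 3. → (1, 3)
5P: (1, 3) + (8, 8). λ = (8 - 3)/(8 - 1) ≡ 5/7 mod 17. 7⁻¹ ≡ 5 (mod 17) since 7·5 = 35 ≡ 1, so λ ≡ 8.
  x = λ² - 1 - 8 = 64 - 9 ≡ 4; y = λ·(1 - 4) - 3 ≡ 7. → (4, 7)
6P: (4, 7) + (8, 8). λ = (8 - 7)/(8 - 4) ≡ 1/4 mod 17. 4⁻¹ ≡ 13 (mod 17) since 4·13 = 52 ≡ 1, so λ ≡ 13.
  x = λ² - 4 - 8 = 169 - 12 ≡ 4; y = λ·(4 - 4) - 7 ≡ 10. → (4, 10)
7P: (4, 10) + (8, 8). λ = (8 - 10)/(8 - 4) ≡ 15/4 mod 17. 4⁻¹ ≡ 13 (mod 17), so λ ≡ 8.
  x = λ² - 4 - 8 = 64 - 12 ≡ 1; y = λ·(4 - 1) - 10 ≡ 14. → (1, 14)
8P: (1, 14) + (8, 8). λ = (8 - 14)/(8 - 1) ≡ 11/7 mod 17. 7⁻¹ ≡ 5 (mod 17), so λ ≡ 4.
  x = λ² - 1 - 8 = 16 - 9 ≡ 7; y = λ·(1 - 7) - 14 ≡ 13. → (7, 13)
9P: (7, 13) + (8, 8). λ = (8 - 13)/(8 - 7) ≡ 12/1 mod 17. 1⁻¹ ≡ 1 (mod 17), so λ ≡ 12.
  x = λ² - 7 - 8 = 144 - 15 ≡ 10; y = λ·(7 - 10) - 13 ≡ 2. → (10, 2)
10P: (10, 2) + (8, 8). λ = (8 - 2)/(8 - 10) ≡ 6/15 mod 17. 15⁻¹ ≡ 8 (mod 17) since 15·8 = 120 ≡ 1, so λ ≡ 14.
  x = λ² - 10 - 8 = 196 - 18 ≡ 8; y = λ·(10 - 8) - 2 ≡ 9. → (8, 9)
11P: (8, 9) + (8, 8): same x and y₁ ≡ -y₂, so the sum is ∞.
11P = ∞, so the order is 11.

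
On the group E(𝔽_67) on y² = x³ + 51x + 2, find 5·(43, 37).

(62, 15)

Write P = (43, 37).
Repeated addition: build up to 5P.
2P: tangent at (43, 37): λ = (3·43² + 51)/(2·37) ≡ 37/7. 7⁻¹ ≡ 48 (mod 67), so λ ≡ 37·48 ≡ 34.
  x = λ² - 43 - 43 = 1156 - 86 ≡ 65; y = λ·(43 - 65) - 37 ≡ 19. → (65, 19)
3P: (65, 19) + (43, 37). λ = (37 - 19)/(43 - 65) ≡ 18/45 mod 67. 45⁻¹ ≡ 3 (mod 67), so λ ≡ 54.
  x = λ² - 65 - 43 = 2916 - 108 ≡ 61; y = λ·(65 - 61) - 19 ≡ 63. → (61, 63)
4P: (61, 63) + (43, 37). λ = (37 - 63)/(43 - 61) ≡ 41/49 mod 67. 49⁻¹ ≡ 26 (mod 67) since 49·26 = 1274 ≡ 1, so λ ≡ 61.
  x = λ² - 61 - 43 = 3721 - 104 ≡ 66; y = λ·(61 - 66) - 63 ≡ 34. → (66, 34)
5P: (66, 34) + (43, 37). λ = (37 - 34)/(43 - 66) ≡ 3/44 mod 67. 44⁻¹ ≡ 32 (mod 67) since 44·32 = 1408 ≡ 1, so λ ≡ 29.
  x = λ² - 66 - 43 = 841 - 109 ≡ 62; y = λ·(66 - 62) - 34 ≡ 15. → (62, 15)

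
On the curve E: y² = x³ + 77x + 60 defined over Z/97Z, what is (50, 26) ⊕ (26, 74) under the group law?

(25, 21)

(50, 26) + (26, 74). λ = (74 - 26)/(26 - 50) ≡ 48/73 mod 97. 73⁻¹ ≡ 4 (mod 97), so λ ≡ 95.
  x = λ² - 50 - 26 = 9025 - 76 ≡ 25; y = λ·(50 - 25) - 26 ≡ 21. → (25, 21)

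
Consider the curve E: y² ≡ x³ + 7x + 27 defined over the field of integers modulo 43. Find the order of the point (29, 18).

2P: tangent at (29, 18): λ = (3·29² + 7)/(2·18) ≡ 36/36. 36⁻¹ ≡ 6 (mod 43) since 36·6 = 216 ≡ 1, so λ ≡ 36·6 ≡ 1.
  x = λ² - 29 - 29 = 1 - 58 ≡ 29; y = λ·(29 - 29) - 18 ≡ 25. → (29, 25)
3P: (29, 25) + (29, 18): same x and y₁ ≡ -y₂, so the sum is O.
3P = O, so the order is 3.

3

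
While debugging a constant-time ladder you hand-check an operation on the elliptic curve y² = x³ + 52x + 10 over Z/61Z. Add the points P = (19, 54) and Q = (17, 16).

(19, 54) + (17, 16). λ = (16 - 54)/(17 - 19) ≡ 23/59 mod 61. 59⁻¹ ≡ 30 (mod 61), so λ ≡ 19.
  x = λ² - 19 - 17 = 361 - 36 ≡ 20; y = λ·(19 - 20) - 54 ≡ 49. → (20, 49)

(20, 49)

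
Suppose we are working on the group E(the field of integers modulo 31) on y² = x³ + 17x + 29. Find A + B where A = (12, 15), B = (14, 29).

(23, 1)

(12, 15) + (14, 29). λ = (29 - 15)/(14 - 12) ≡ 14/2 mod 31. 2⁻¹ ≡ 16 (mod 31) since 2·16 = 32 ≡ 1, so λ ≡ 7.
  x = λ² - 12 - 14 = 49 - 26 ≡ 23; y = λ·(12 - 23) - 15 ≡ 1. → (23, 1)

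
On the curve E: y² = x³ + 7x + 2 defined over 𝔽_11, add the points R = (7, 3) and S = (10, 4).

(10, 7)

(7, 3) + (10, 4). λ = (4 - 3)/(10 - 7) ≡ 1/3 mod 11. 3⁻¹ ≡ 4 (mod 11), so λ ≡ 4.
  x = λ² - 7 - 10 = 16 - 17 ≡ 10; y = λ·(7 - 10) - 3 ≡ 7. → (10, 7)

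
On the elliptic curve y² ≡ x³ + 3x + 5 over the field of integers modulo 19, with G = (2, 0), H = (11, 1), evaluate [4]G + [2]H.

(8, 16)

First 4G:
Repeated addition: build up to 4G.
2G: (2, 0) + (2, 0): same x and y₁ ≡ -y₂, so the sum is the point at infinity.
3G: the point at infinity + (2, 0) = (2, 0) (identity).
4G: (2, 0) + (2, 0): same x and y₁ ≡ -y₂, so the sum is the point at infinity.
4G = the point at infinity.
Next 2H:
Repeated addition: build up to 2H.
2H: tangent at (11, 1): λ = (3·11² + 3)/(2·1) ≡ 5/2. 2⁻¹ ≡ 10 (mod 19), so λ ≡ 5·10 ≡ 12.
  x = λ² - 11 - 11 = 144 - 22 ≡ 8; y = λ·(11 - 8) - 1 ≡ 16. → (8, 16)
2H = (8, 16).
Finally 4G + 2H:
the point at infinity + (8, 16) = (8, 16) (identity).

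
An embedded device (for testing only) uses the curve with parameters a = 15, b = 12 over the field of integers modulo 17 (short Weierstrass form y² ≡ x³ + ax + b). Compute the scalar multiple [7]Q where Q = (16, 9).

Repeated addition: build up to 7Q.
2Q: tangent at (16, 9): λ = (3·16² + 15)/(2·9) ≡ 1/1. 1⁻¹ ≡ 1 (mod 17), so λ ≡ 1·1 ≡ 1.
  x = λ² - 16 - 16 = 1 - 32 ≡ 3; y = λ·(16 - 3) - 9 ≡ 4. → (3, 4)
3Q: (3, 4) + (16, 9). λ = (9 - 4)/(16 - 3) ≡ 5/13 mod 17. 13⁻¹ ≡ 4 (mod 17), so λ ≡ 3.
  x = λ² - 3 - 16 = 9 - 19 ≡ 7; y = λ·(3 - 7) - 4 ≡ 1. → (7, 1)
4Q: (7, 1) + (16, 9). λ = (9 - 1)/(16 - 7) ≡ 8/9 mod 17. 9⁻¹ ≡ 2 (mod 17) since 9·2 = 18 ≡ 1, so λ ≡ 16.
  x = λ² - 7 - 16 = 256 - 23 ≡ 12; y = λ·(7 - 12) - 1 ≡ 4. → (12, 4)
5Q: (12, 4) + (16, 9). λ = (9 - 4)/(16 - 12) ≡ 5/4 mod 17. 4⁻¹ ≡ 13 (mod 17) since 4·13 = 52 ≡ 1, so λ ≡ 14.
  x = λ² - 12 - 16 = 196 - 28 ≡ 15; y = λ·(12 - 15) - 4 ≡ 5. → (15, 5)
6Q: (15, 5) + (16, 9). λ = (9 - 5)/(16 - 15) ≡ 4/1 mod 17. 1⁻¹ ≡ 1 (mod 17) since 1·1 = 1 ≡ 1, so λ ≡ 4.
  x = λ² - 15 - 16 = 16 - 31 ≡ 2; y = λ·(15 - 2) - 5 ≡ 13. → (2, 13)
7Q: (2, 13) + (16, 9). λ = (9 - 13)/(16 - 2) ≡ 13/14 mod 17. 14⁻¹ ≡ 11 (mod 17) since 14·11 = 154 ≡ 1, so λ ≡ 7.
  x = λ² - 2 - 16 = 49 - 18 ≡ 14; y = λ·(2 - 14) - 13 ≡ 5. → (14, 5)

(14, 5)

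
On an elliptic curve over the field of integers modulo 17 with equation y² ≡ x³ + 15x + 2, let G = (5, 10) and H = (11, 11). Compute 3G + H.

(14, 10)

First 3G:
Repeated addition: build up to 3G.
2G: tangent at (5, 10): λ = (3·5² + 15)/(2·10) ≡ 5/3. 3⁻¹ ≡ 6 (mod 17), so λ ≡ 5·6 ≡ 13.
  x = λ² - 5 - 5 = 169 - 10 ≡ 6; y = λ·(5 - 6) - 10 ≡ 11. → (6, 11)
3G: (6, 11) + (5, 10). λ = (10 - 11)/(5 - 6) ≡ 16/16 mod 17. 16⁻¹ ≡ 16 (mod 17), so λ ≡ 1.
  x = λ² - 6 - 5 = 1 - 11 ≡ 7; y = λ·(6 - 7) - 11 ≡ 5. → (7, 5)
3G = (7, 5).
Finally 3G + H:
(7, 5) + (11, 11). λ = (11 - 5)/(11 - 7) ≡ 6/4 mod 17. 4⁻¹ ≡ 13 (mod 17), so λ ≡ 10.
  x = λ² - 7 - 11 = 100 - 18 ≡ 14; y = λ·(7 - 14) - 5 ≡ 10. → (14, 10)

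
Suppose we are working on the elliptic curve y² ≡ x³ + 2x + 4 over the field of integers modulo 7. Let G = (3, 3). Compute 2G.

(2, 3)

tangent at (3, 3): λ = (3·3² + 2)/(2·3) ≡ 1/6. 6⁻¹ ≡ 6 (mod 7), so λ ≡ 1·6 ≡ 6.
  x = λ² - 3 - 3 = 36 - 6 ≡ 2; y = λ·(3 - 2) - 3 ≡ 3. → (2, 3)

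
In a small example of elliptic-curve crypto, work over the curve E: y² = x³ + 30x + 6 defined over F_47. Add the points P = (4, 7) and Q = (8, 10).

(15, 20)

(4, 7) + (8, 10). λ = (10 - 7)/(8 - 4) ≡ 3/4 mod 47. 4⁻¹ ≡ 12 (mod 47), so λ ≡ 36.
  x = λ² - 4 - 8 = 1296 - 12 ≡ 15; y = λ·(4 - 15) - 7 ≡ 20. → (15, 20)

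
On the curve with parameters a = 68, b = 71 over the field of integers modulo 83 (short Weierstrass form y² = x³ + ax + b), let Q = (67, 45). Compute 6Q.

(54, 42)

Repeated addition: build up to 6Q.
2Q: tangent at (67, 45): λ = (3·67² + 68)/(2·45) ≡ 6/7. 7⁻¹ ≡ 12 (mod 83), so λ ≡ 6·12 ≡ 72.
  x = λ² - 67 - 67 = 5184 - 134 ≡ 70; y = λ·(67 - 70) - 45 ≡ 71. → (70, 71)
3Q: (70, 71) + (67, 45). λ = (45 - 71)/(67 - 70) ≡ 57/80 mod 83. 80⁻¹ ≡ 55 (mod 83) since 80·55 = 4400 ≡ 1, so λ ≡ 64.
  x = λ² - 70 - 67 = 4096 - 137 ≡ 58; y = λ·(70 - 58) - 71 ≡ 33. → (58, 33)
4Q: (58, 33) + (67, 45). λ = (45 - 33)/(67 - 58) ≡ 12/9 mod 83. 9⁻¹ ≡ 37 (mod 83), so λ ≡ 29.
  x = λ² - 58 - 67 = 841 - 125 ≡ 52; y = λ·(58 - 52) - 33 ≡ 58. → (52, 58)
5Q: (52, 58) + (67, 45). λ = (45 - 58)/(67 - 52) ≡ 70/15 mod 83. 15⁻¹ ≡ 72 (mod 83), so λ ≡ 60.
  x = λ² - 52 - 67 = 3600 - 119 ≡ 78; y = λ·(52 - 78) - 58 ≡ 42. → (78, 42)
6Q: (78, 42) + (67, 45). λ = (45 - 42)/(67 - 78) ≡ 3/72 mod 83. 72⁻¹ ≡ 15 (mod 83), so λ ≡ 45.
  x = λ² - 78 - 67 = 2025 - 145 ≡ 54; y = λ·(78 - 54) - 42 ≡ 42. → (54, 42)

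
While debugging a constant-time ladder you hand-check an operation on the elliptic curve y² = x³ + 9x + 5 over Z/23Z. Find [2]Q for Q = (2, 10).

(22, 15)

tangent at (2, 10): λ = (3·2² + 9)/(2·10) ≡ 21/20. 20⁻¹ ≡ 15 (mod 23), so λ ≡ 21·15 ≡ 16.
  x = λ² - 2 - 2 = 256 - 4 ≡ 22; y = λ·(2 - 22) - 10 ≡ 15. → (22, 15)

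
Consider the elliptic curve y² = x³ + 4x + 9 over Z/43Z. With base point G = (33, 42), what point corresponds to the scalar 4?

(33, 42)

Double-and-add on 4 = (100)₂. Start with G = (33, 42) for the leading 1-bit.
double: tangent at (33, 42): λ = (3·33² + 4)/(2·42) ≡ 3/41. 41⁻¹ ≡ 21 (mod 43), so λ ≡ 3·21 ≡ 20.
  x = λ² - 33 - 33 = 400 - 66 ≡ 33; y = λ·(33 - 33) - 42 ≡ 1. → (33, 1)
double: tangent at (33, 1): λ = (3·33² + 4)/(2·1) ≡ 3/2. 2⁻¹ ≡ 22 (mod 43), so λ ≡ 3·22 ≡ 23.
  x = λ² - 33 - 33 = 529 - 66 ≡ 33; y = λ·(33 - 33) - 1 ≡ 42. → (33, 42)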